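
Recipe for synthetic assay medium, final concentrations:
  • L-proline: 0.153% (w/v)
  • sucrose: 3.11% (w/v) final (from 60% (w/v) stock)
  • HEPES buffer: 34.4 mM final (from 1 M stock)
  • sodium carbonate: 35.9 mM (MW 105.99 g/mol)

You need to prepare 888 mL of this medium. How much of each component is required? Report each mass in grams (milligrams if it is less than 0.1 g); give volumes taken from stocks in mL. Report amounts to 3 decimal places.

L-proline 1.359 g; sucrose 46.028 mL; HEPES buffer 30.547 mL; sodium carbonate 3.379 g

Target volume = 888 mL = 0.888 L.
L-proline: 0.153 g per 100 mL × 888 mL ÷ 100 = 1.359 g
sucrose: V = C2·V2/C1 = 3.11% ÷ 60% × 888 mL = 46.028 mL
HEPES buffer: V = C2·V2/C1 = 34.4 mM × 888 mL ÷ 1000 mM = 30.547 mL
sodium carbonate: 35.9 mmol/L × 105.99 g/mol × 0.888 L ÷ 1000 = 3.379 g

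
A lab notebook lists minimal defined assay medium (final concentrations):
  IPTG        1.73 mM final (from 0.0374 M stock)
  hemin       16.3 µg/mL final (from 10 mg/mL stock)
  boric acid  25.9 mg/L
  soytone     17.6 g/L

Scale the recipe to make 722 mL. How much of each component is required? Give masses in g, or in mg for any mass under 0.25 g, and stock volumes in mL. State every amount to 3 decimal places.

Scale factor relative to 1 L: 0.722.
IPTG: dilute stock: 1.73 mM × 722 mL ÷ 37.4 mM = 33.397 mL
hemin: C1V1 = C2V2 → 16.3 µg/mL × 722 mL ÷ 10000 µg/mL = 1.177 mL
boric acid: 25.9 mg/L × 0.722 L = 18.700 mg
soytone: 17.6 g/L × 0.722 L = 12.707 g

IPTG 33.397 mL; hemin 1.177 mL; boric acid 18.700 mg; soytone 12.707 g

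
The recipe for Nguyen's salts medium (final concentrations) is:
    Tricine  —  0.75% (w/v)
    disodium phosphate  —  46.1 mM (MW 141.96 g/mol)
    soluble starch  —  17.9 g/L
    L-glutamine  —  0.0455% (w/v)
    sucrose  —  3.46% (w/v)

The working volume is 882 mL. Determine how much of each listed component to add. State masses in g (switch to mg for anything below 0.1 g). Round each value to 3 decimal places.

Working volume: 882 mL = 0.882 L.
Tricine: 0.75 g per 100 mL × 882 mL ÷ 100 = 6.615 g
disodium phosphate: 46.1 mmol/L × 141.96 g/mol × 0.882 L ÷ 1000 = 5.772 g
soluble starch: 17.9 g/L × 0.882 L = 15.788 g
L-glutamine: 0.0455 g per 100 mL × 882 mL ÷ 100 = 0.401 g
sucrose: 3.46% w/v = 34.6 g/L → 34.6 × 0.882 L = 30.517 g

Tricine 6.615 g; disodium phosphate 5.772 g; soluble starch 15.788 g; L-glutamine 0.401 g; sucrose 30.517 g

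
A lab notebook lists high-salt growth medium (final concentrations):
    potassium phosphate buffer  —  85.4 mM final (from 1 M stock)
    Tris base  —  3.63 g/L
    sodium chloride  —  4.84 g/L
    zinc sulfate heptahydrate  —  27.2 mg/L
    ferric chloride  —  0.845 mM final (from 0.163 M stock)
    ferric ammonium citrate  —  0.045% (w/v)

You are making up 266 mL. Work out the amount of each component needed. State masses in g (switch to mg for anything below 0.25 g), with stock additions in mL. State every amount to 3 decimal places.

Target volume = 266 mL = 0.266 L.
potassium phosphate buffer: V = C2·V2/C1 = 85.4 mM × 266 mL ÷ 1000 mM = 22.716 mL
Tris base: 3.63 g/L × 0.266 L = 0.966 g
sodium chloride: 4.84 g/L × 0.266 L = 1.287 g
zinc sulfate heptahydrate: 27.2 mg/L × 0.266 L = 7.235 mg
ferric chloride: V = C2·V2/C1 = 0.845 mM × 266 mL ÷ 163 mM = 1.379 mL
ferric ammonium citrate: 0.045% w/v = 0.45 g/L → 0.45 × 0.266 L = 0.1197 g = 119.700 mg

potassium phosphate buffer 22.716 mL; Tris base 0.966 g; sodium chloride 1.287 g; zinc sulfate heptahydrate 7.235 mg; ferric chloride 1.379 mL; ferric ammonium citrate 119.700 mg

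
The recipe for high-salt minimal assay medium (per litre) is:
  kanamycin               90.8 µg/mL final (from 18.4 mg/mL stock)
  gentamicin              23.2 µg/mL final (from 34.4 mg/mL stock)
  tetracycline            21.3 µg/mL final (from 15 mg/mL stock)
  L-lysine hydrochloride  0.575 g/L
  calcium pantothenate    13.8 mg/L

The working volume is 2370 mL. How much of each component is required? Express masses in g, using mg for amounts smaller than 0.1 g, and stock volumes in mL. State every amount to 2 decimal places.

Scale factor relative to 1 L: 2.37.
kanamycin: V = C2·V2/C1 = 90.8 µg/mL × 2370 mL ÷ 18400 µg/mL = 11.70 mL
gentamicin: C1V1 = C2V2 → 23.2 µg/mL × 2370 mL ÷ 34400 µg/mL = 1.60 mL
tetracycline: dilute stock: 21.3 µg/mL × 2370 mL ÷ 15000 µg/mL = 3.37 mL
L-lysine hydrochloride: 0.575 g/L × 2.37 L = 1.36 g
calcium pantothenate: 13.8 mg/L × 2.37 L = 32.71 mg

kanamycin 11.70 mL; gentamicin 1.60 mL; tetracycline 3.37 mL; L-lysine hydrochloride 1.36 g; calcium pantothenate 32.71 mg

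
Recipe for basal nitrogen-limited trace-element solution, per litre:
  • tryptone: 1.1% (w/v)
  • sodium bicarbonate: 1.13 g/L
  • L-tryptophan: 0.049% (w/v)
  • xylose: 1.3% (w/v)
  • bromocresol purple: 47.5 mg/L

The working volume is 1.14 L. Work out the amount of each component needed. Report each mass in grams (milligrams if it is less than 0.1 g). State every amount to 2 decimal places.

tryptone 12.54 g; sodium bicarbonate 1.29 g; L-tryptophan 0.56 g; xylose 14.82 g; bromocresol purple 54.15 mg

Working volume: 1.14 L.
tryptone: 1.1% w/v = 11 g/L → 11 × 1.14 L = 12.54 g
sodium bicarbonate: 1.13 g/L × 1.14 L = 1.29 g
L-tryptophan: 0.049 g per 100 mL × 1140 mL ÷ 100 = 0.56 g
xylose: 1.3% w/v = 13 g/L → 13 × 1.14 L = 14.82 g
bromocresol purple: 47.5 mg/L × 1.14 L = 54.15 mg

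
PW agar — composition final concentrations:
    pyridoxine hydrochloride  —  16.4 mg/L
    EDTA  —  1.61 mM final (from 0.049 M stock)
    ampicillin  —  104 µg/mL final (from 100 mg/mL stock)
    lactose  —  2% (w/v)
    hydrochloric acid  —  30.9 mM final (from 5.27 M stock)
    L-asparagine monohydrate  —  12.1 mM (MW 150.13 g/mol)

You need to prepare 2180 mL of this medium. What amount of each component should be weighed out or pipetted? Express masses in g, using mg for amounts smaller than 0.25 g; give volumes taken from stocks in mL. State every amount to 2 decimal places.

Working volume: 2180 mL = 2.18 L.
pyridoxine hydrochloride: 16.4 mg/L × 2.18 L = 35.75 mg
EDTA: C1V1 = C2V2 → 1.61 mM × 2180 mL ÷ 49 mM = 71.63 mL
ampicillin: dilute stock: 104 µg/mL × 2180 mL ÷ 100000 µg/mL = 2.27 mL
lactose: 2 g per 100 mL × 2180 mL ÷ 100 = 43.60 g
hydrochloric acid: dilute stock: 30.9 mM × 2180 mL ÷ 5270 mM = 12.78 mL
L-asparagine monohydrate: 12.1 mmol/L × 150.13 g/mol × 2.18 L ÷ 1000 = 3.96 g

pyridoxine hydrochloride 35.75 mg; EDTA 71.63 mL; ampicillin 2.27 mL; lactose 43.60 g; hydrochloric acid 12.78 mL; L-asparagine monohydrate 3.96 g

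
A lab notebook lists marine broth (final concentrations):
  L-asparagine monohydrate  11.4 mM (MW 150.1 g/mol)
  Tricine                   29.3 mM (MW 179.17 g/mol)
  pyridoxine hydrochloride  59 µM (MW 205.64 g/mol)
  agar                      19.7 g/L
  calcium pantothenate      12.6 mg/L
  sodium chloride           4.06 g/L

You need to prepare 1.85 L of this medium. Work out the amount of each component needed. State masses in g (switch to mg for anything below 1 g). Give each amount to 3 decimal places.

L-asparagine monohydrate 3.166 g; Tricine 9.712 g; pyridoxine hydrochloride 22.446 mg; agar 36.445 g; calcium pantothenate 23.310 mg; sodium chloride 7.511 g

Working volume: 1.85 L.
L-asparagine monohydrate: 11.4 mmol/L × 150.1 g/mol × 1.85 L ÷ 1000 = 3.166 g
Tricine: 29.3 mmol/L × 179.17 g/mol × 1.85 L ÷ 1000 = 9.712 g
pyridoxine hydrochloride: 59 µmol/L × 205.64 g/mol × 1.85 L ÷ 1000 = 22.446 mg
agar: 19.7 g/L × 1.85 L = 36.445 g
calcium pantothenate: 12.6 mg/L × 1.85 L = 23.310 mg
sodium chloride: 4.06 g/L × 1.85 L = 7.511 g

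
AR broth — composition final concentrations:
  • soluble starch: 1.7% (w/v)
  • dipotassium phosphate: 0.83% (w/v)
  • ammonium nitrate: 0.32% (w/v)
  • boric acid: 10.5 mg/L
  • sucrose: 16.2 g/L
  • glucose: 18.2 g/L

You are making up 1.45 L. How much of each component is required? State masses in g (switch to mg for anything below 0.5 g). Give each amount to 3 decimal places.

Scale factor relative to 1 L: 1.45.
soluble starch: 1.7% w/v = 17 g/L → 17 × 1.45 L = 24.650 g
dipotassium phosphate: 0.83% w/v = 8.3 g/L → 8.3 × 1.45 L = 12.035 g
ammonium nitrate: 0.32% w/v = 3.2 g/L → 3.2 × 1.45 L = 4.640 g
boric acid: 10.5 mg/L × 1.45 L = 15.225 mg
sucrose: 16.2 g/L × 1.45 L = 23.490 g
glucose: 18.2 g/L × 1.45 L = 26.390 g

soluble starch 24.650 g; dipotassium phosphate 12.035 g; ammonium nitrate 4.640 g; boric acid 15.225 mg; sucrose 23.490 g; glucose 26.390 g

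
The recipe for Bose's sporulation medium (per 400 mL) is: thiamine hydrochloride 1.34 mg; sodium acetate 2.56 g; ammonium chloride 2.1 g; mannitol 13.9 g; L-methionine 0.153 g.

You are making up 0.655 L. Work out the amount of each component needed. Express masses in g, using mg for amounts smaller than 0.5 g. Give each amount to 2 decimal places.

thiamine hydrochloride 2.19 mg; sodium acetate 4.19 g; ammonium chloride 3.44 g; mannitol 22.76 g; L-methionine 250.54 mg

Scale factor = 655 mL / 400 mL = 1.6375.
thiamine hydrochloride: 1.34 mg × (655 mL / 400 mL) = 2.19 mg
sodium acetate: 2.56 g × (655 mL / 400 mL) = 4.19 g
ammonium chloride: 2.1 g × (655 mL / 400 mL) = 3.44 g
mannitol: 13.9 g × (655 mL / 400 mL) = 22.76 g
L-methionine: 0.153 g × (655 mL / 400 mL) = 0.250537 g = 250.54 mg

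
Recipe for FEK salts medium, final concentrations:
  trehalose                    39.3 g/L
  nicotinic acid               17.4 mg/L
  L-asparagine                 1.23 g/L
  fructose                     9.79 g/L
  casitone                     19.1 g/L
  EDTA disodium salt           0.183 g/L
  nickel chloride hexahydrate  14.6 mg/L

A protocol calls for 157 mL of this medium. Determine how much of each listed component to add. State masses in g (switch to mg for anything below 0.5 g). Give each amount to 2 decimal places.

trehalose 6.17 g; nicotinic acid 2.73 mg; L-asparagine 193.11 mg; fructose 1.54 g; casitone 3.00 g; EDTA disodium salt 28.73 mg; nickel chloride hexahydrate 2.29 mg

Scale factor relative to 1 L: 0.157.
trehalose: 39.3 g/L × 0.157 L = 6.17 g
nicotinic acid: 17.4 mg/L × 0.157 L = 2.73 mg
L-asparagine: 1.23 g/L × 0.157 L = 0.19311 g = 193.11 mg
fructose: 9.79 g/L × 0.157 L = 1.54 g
casitone: 19.1 g/L × 0.157 L = 3.00 g
EDTA disodium salt: 0.183 g/L × 0.157 L = 0.028731 g = 28.73 mg
nickel chloride hexahydrate: 14.6 mg/L × 0.157 L = 2.29 mg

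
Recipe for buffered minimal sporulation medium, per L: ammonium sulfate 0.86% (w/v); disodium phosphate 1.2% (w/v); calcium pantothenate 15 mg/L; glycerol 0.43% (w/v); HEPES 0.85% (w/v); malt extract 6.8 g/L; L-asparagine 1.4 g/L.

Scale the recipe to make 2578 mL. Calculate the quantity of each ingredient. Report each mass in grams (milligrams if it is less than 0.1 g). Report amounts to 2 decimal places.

ammonium sulfate 22.17 g; disodium phosphate 30.94 g; calcium pantothenate 38.67 mg; glycerol 11.09 g; HEPES 21.91 g; malt extract 17.53 g; L-asparagine 3.61 g

Target volume = 2578 mL = 2.578 L.
ammonium sulfate: 0.86 g per 100 mL × 2578 mL ÷ 100 = 22.17 g
disodium phosphate: 1.2% w/v = 12 g/L → 12 × 2.578 L = 30.94 g
calcium pantothenate: 15 mg/L × 2.578 L = 38.67 mg
glycerol: 0.43% w/v = 4.3 g/L → 4.3 × 2.578 L = 11.09 g
HEPES: 0.85 g per 100 mL × 2578 mL ÷ 100 = 21.91 g
malt extract: 6.8 g/L × 2.578 L = 17.53 g
L-asparagine: 1.4 g/L × 2.578 L = 3.61 g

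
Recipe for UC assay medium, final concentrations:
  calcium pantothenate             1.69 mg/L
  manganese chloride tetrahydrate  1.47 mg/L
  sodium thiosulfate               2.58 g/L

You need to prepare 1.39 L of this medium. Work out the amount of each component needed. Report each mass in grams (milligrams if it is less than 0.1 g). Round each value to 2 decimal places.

calcium pantothenate 2.35 mg; manganese chloride tetrahydrate 2.04 mg; sodium thiosulfate 3.59 g

Scale factor relative to 1 L: 1.39.
calcium pantothenate: 1.69 mg/L × 1.39 L = 2.35 mg
manganese chloride tetrahydrate: 1.47 mg/L × 1.39 L = 2.04 mg
sodium thiosulfate: 2.58 g/L × 1.39 L = 3.59 g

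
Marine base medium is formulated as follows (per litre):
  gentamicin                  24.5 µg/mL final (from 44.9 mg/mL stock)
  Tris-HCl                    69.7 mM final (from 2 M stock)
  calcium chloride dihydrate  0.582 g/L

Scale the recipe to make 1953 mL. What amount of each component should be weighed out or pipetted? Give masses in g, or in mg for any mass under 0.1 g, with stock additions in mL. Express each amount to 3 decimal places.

Target volume = 1953 mL = 1.953 L.
gentamicin: V = C2·V2/C1 = 24.5 µg/mL × 1953 mL ÷ 44900 µg/mL = 1.066 mL
Tris-HCl: dilute stock: 69.7 mM × 1953 mL ÷ 2000 mM = 68.062 mL
calcium chloride dihydrate: 0.582 g/L × 1.953 L = 1.137 g

gentamicin 1.066 mL; Tris-HCl 68.062 mL; calcium chloride dihydrate 1.137 g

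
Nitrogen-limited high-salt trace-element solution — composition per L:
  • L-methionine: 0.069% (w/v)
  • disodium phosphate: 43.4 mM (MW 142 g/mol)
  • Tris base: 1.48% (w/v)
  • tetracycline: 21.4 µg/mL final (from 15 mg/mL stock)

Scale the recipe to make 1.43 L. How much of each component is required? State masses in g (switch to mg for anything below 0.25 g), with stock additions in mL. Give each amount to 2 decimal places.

Working volume: 1.43 L.
L-methionine: 0.069% w/v = 0.69 g/L → 0.69 × 1.43 L = 0.99 g
disodium phosphate: 43.4 mmol/L × 142 g/mol × 1.43 L ÷ 1000 = 8.81 g
Tris base: 1.48 g per 100 mL × 1430 mL ÷ 100 = 21.16 g
tetracycline: dilute stock: 21.4 µg/mL × 1430 mL ÷ 15000 µg/mL = 2.04 mL

L-methionine 0.99 g; disodium phosphate 8.81 g; Tris base 21.16 g; tetracycline 2.04 mL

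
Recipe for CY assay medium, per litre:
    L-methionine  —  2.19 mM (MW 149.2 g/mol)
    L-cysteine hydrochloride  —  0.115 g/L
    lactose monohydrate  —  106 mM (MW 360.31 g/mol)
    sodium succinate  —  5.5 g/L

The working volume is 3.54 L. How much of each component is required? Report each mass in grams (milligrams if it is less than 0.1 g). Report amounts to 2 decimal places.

Working volume: 3.54 L.
L-methionine: 2.19 mmol/L × 149.2 g/mol × 3.54 L ÷ 1000 = 1.16 g
L-cysteine hydrochloride: 0.115 g/L × 3.54 L = 0.41 g
lactose monohydrate: 106 mmol/L × 360.31 g/mol × 3.54 L ÷ 1000 = 135.20 g
sodium succinate: 5.5 g/L × 3.54 L = 19.47 g

L-methionine 1.16 g; L-cysteine hydrochloride 0.41 g; lactose monohydrate 135.20 g; sodium succinate 19.47 g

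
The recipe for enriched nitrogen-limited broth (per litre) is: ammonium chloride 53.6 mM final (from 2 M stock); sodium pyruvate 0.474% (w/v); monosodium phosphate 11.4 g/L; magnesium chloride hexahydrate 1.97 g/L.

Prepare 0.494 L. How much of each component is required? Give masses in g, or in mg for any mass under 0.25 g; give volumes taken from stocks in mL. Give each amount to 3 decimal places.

ammonium chloride 13.239 mL; sodium pyruvate 2.342 g; monosodium phosphate 5.632 g; magnesium chloride hexahydrate 0.973 g

Working volume: 0.494 L.
ammonium chloride: V = C2·V2/C1 = 53.6 mM × 494 mL ÷ 2000 mM = 13.239 mL
sodium pyruvate: 0.474% w/v = 4.74 g/L → 4.74 × 0.494 L = 2.342 g
monosodium phosphate: 11.4 g/L × 0.494 L = 5.632 g
magnesium chloride hexahydrate: 1.97 g/L × 0.494 L = 0.973 g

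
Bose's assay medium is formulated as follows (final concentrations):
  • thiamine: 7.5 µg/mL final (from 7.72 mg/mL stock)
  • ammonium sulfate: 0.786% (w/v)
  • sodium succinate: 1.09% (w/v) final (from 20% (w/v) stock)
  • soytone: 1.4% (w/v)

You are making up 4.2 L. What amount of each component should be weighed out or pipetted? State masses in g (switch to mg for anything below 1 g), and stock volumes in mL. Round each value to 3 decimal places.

Working volume: 4.2 L.
thiamine: V = C2·V2/C1 = 7.5 µg/mL × 4200 mL ÷ 7720 µg/mL = 4.080 mL
ammonium sulfate: 0.786% w/v = 7.86 g/L → 7.86 × 4.2 L = 33.012 g
sodium succinate: dilute stock: 1.09% ÷ 20% × 4200 mL = 228.900 mL
soytone: 1.4 g per 100 mL × 4200 mL ÷ 100 = 58.800 g

thiamine 4.080 mL; ammonium sulfate 33.012 g; sodium succinate 228.900 mL; soytone 58.800 g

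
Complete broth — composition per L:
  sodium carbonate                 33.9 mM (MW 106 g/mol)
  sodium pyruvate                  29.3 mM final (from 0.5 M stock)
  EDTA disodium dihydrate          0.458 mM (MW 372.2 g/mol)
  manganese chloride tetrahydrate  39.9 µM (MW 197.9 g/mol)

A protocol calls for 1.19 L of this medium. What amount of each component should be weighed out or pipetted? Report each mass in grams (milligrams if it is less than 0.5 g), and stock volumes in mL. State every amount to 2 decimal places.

sodium carbonate 4.28 g; sodium pyruvate 69.73 mL; EDTA disodium dihydrate 202.86 mg; manganese chloride tetrahydrate 9.40 mg

Scale factor relative to 1 L: 1.19.
sodium carbonate: 33.9 mmol/L × 106 g/mol × 1.19 L ÷ 1000 = 4.28 g
sodium pyruvate: V = C2·V2/C1 = 29.3 mM × 1190 mL ÷ 500 mM = 69.73 mL
EDTA disodium dihydrate: 0.458 mmol/L × 372.2 mg/mmol × 1.19 L = 202.86 mg
manganese chloride tetrahydrate: 39.9 µmol/L × 197.9 g/mol × 1.19 L ÷ 1000 = 9.40 mg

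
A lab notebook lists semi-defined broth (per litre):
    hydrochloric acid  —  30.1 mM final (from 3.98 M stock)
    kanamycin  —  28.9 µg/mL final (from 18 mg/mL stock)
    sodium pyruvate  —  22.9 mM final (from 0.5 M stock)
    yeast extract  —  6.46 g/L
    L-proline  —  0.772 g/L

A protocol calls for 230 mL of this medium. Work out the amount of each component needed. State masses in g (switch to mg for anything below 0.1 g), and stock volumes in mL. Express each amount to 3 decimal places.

Target volume = 230 mL = 0.23 L.
hydrochloric acid: V = C2·V2/C1 = 30.1 mM × 230 mL ÷ 3980 mM = 1.739 mL
kanamycin: dilute stock: 28.9 µg/mL × 230 mL ÷ 18000 µg/mL = 0.369 mL
sodium pyruvate: C1V1 = C2V2 → 22.9 mM × 230 mL ÷ 500 mM = 10.534 mL
yeast extract: 6.46 g/L × 0.23 L = 1.486 g
L-proline: 0.772 g/L × 0.23 L = 0.178 g

hydrochloric acid 1.739 mL; kanamycin 0.369 mL; sodium pyruvate 10.534 mL; yeast extract 1.486 g; L-proline 0.178 g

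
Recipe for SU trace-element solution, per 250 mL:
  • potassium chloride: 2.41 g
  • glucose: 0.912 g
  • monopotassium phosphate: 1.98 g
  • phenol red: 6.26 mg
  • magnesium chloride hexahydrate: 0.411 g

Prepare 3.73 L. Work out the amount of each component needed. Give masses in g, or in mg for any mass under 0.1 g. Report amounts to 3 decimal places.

potassium chloride 35.957 g; glucose 13.607 g; monopotassium phosphate 29.542 g; phenol red 93.399 mg; magnesium chloride hexahydrate 6.132 g

Ratio of target to recipe volume: 3730 / 250 = 14.92.
potassium chloride: 2.41 g × (3730 mL / 250 mL) = 35.957 g
glucose: 0.912 g × (3730 mL / 250 mL) = 13.607 g
monopotassium phosphate: 1.98 g × (3730 mL / 250 mL) = 29.542 g
phenol red: 6.26 mg × (3730 mL / 250 mL) = 93.399 mg
magnesium chloride hexahydrate: 0.411 g × (3730 mL / 250 mL) = 6.132 g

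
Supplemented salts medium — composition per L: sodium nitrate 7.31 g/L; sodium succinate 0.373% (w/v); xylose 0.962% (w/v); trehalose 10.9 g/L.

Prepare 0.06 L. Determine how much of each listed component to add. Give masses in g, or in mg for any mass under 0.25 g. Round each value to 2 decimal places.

sodium nitrate 0.44 g; sodium succinate 223.80 mg; xylose 0.58 g; trehalose 0.65 g

Scale factor relative to 1 L: 0.06.
sodium nitrate: 7.31 g/L × 0.06 L = 0.44 g
sodium succinate: 0.373% w/v = 3.73 g/L → 3.73 × 0.06 L = 0.2238 g = 223.80 mg
xylose: 0.962% w/v = 9.62 g/L → 9.62 × 0.06 L = 0.58 g
trehalose: 10.9 g/L × 0.06 L = 0.65 g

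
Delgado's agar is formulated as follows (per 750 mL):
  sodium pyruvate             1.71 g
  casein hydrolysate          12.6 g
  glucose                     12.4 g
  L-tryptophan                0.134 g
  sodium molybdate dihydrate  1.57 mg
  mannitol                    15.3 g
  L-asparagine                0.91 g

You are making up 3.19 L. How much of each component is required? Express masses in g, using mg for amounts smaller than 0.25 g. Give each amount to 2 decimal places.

Scale factor = 3190 mL / 750 mL = 4.25333.
sodium pyruvate: 1.71 g × (3190 mL / 750 mL) = 7.27 g
casein hydrolysate: 12.6 g × (3190 mL / 750 mL) = 53.59 g
glucose: 12.4 g × (3190 mL / 750 mL) = 52.74 g
L-tryptophan: 0.134 g × (3190 mL / 750 mL) = 0.57 g
sodium molybdate dihydrate: 1.57 mg × (3190 mL / 750 mL) = 6.68 mg
mannitol: 15.3 g × (3190 mL / 750 mL) = 65.08 g
L-asparagine: 0.91 g × (3190 mL / 750 mL) = 3.87 g

sodium pyruvate 7.27 g; casein hydrolysate 53.59 g; glucose 52.74 g; L-tryptophan 0.57 g; sodium molybdate dihydrate 6.68 mg; mannitol 65.08 g; L-asparagine 3.87 g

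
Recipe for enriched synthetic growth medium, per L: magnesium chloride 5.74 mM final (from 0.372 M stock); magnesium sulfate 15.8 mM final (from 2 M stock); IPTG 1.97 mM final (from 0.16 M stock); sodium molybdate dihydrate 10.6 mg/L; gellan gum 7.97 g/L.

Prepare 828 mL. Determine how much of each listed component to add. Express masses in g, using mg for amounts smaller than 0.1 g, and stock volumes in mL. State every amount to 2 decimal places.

magnesium chloride 12.78 mL; magnesium sulfate 6.54 mL; IPTG 10.19 mL; sodium molybdate dihydrate 8.78 mg; gellan gum 6.60 g

Working volume: 828 mL = 0.828 L.
magnesium chloride: C1V1 = C2V2 → 5.74 mM × 828 mL ÷ 372 mM = 12.78 mL
magnesium sulfate: C1V1 = C2V2 → 15.8 mM × 828 mL ÷ 2000 mM = 6.54 mL
IPTG: V = C2·V2/C1 = 1.97 mM × 828 mL ÷ 160 mM = 10.19 mL
sodium molybdate dihydrate: 10.6 mg/L × 0.828 L = 8.78 mg
gellan gum: 7.97 g/L × 0.828 L = 6.60 g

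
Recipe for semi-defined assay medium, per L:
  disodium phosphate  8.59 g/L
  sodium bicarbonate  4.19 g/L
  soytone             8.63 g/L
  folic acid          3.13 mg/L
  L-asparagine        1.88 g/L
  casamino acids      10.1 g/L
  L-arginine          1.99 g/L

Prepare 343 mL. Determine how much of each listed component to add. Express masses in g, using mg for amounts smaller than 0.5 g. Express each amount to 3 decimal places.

disodium phosphate 2.946 g; sodium bicarbonate 1.437 g; soytone 2.960 g; folic acid 1.074 mg; L-asparagine 0.645 g; casamino acids 3.464 g; L-arginine 0.683 g

Scale factor relative to 1 L: 0.343.
disodium phosphate: 8.59 g/L × 0.343 L = 2.946 g
sodium bicarbonate: 4.19 g/L × 0.343 L = 1.437 g
soytone: 8.63 g/L × 0.343 L = 2.960 g
folic acid: 3.13 mg/L × 0.343 L = 1.074 mg
L-asparagine: 1.88 g/L × 0.343 L = 0.645 g
casamino acids: 10.1 g/L × 0.343 L = 3.464 g
L-arginine: 1.99 g/L × 0.343 L = 0.683 g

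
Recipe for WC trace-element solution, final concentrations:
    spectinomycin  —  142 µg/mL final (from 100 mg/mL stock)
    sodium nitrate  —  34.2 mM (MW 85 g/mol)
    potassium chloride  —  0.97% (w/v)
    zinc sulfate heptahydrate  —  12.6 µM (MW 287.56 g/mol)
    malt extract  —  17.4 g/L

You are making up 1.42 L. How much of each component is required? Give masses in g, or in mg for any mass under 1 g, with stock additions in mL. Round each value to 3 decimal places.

Working volume: 1.42 L.
spectinomycin: C1V1 = C2V2 → 142 µg/mL × 1420 mL ÷ 100000 µg/mL = 2.016 mL
sodium nitrate: 34.2 mmol/L × 85 g/mol × 1.42 L ÷ 1000 = 4.128 g
potassium chloride: 0.97 g per 100 mL × 1420 mL ÷ 100 = 13.774 g
zinc sulfate heptahydrate: 12.6 µmol/L × 287.56 g/mol × 1.42 L ÷ 1000 = 5.145 mg
malt extract: 17.4 g/L × 1.42 L = 24.708 g

spectinomycin 2.016 mL; sodium nitrate 4.128 g; potassium chloride 13.774 g; zinc sulfate heptahydrate 5.145 mg; malt extract 24.708 g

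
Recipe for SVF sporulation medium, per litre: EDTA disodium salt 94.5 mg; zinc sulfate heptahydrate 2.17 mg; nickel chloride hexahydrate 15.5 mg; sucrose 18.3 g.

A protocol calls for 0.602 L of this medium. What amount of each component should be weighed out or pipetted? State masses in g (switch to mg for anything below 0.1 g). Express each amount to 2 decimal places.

Ratio of target to recipe volume: 602 / 1000 = 0.602.
EDTA disodium salt: 94.5 mg × (602 mL / 1000 mL) = 56.89 mg
zinc sulfate heptahydrate: 2.17 mg × (602 mL / 1000 mL) = 1.31 mg
nickel chloride hexahydrate: 15.5 mg × (602 mL / 1000 mL) = 9.33 mg
sucrose: 18.3 g × (602 mL / 1000 mL) = 11.02 g

EDTA disodium salt 56.89 mg; zinc sulfate heptahydrate 1.31 mg; nickel chloride hexahydrate 9.33 mg; sucrose 11.02 g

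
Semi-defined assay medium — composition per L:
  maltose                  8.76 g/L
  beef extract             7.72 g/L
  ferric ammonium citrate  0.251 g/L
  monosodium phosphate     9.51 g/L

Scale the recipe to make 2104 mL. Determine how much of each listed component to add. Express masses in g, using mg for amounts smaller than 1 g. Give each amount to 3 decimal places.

maltose 18.431 g; beef extract 16.243 g; ferric ammonium citrate 528.104 mg; monosodium phosphate 20.009 g

Scale factor relative to 1 L: 2.104.
maltose: 8.76 g/L × 2.104 L = 18.431 g
beef extract: 7.72 g/L × 2.104 L = 16.243 g
ferric ammonium citrate: 0.251 g/L × 2.104 L = 0.528104 g = 528.104 mg
monosodium phosphate: 9.51 g/L × 2.104 L = 20.009 g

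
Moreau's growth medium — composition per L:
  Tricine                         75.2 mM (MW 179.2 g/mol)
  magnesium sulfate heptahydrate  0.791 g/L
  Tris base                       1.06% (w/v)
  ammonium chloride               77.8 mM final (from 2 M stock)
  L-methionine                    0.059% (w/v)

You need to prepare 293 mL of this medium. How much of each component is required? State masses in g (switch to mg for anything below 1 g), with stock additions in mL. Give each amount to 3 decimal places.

Tricine 3.948 g; magnesium sulfate heptahydrate 231.763 mg; Tris base 3.106 g; ammonium chloride 11.398 mL; L-methionine 172.870 mg

Target volume = 293 mL = 0.293 L.
Tricine: 75.2 mmol/L × 179.2 g/mol × 0.293 L ÷ 1000 = 3.948 g
magnesium sulfate heptahydrate: 0.791 g/L × 0.293 L = 0.231763 g = 231.763 mg
Tris base: 1.06% w/v = 10.6 g/L → 10.6 × 0.293 L = 3.106 g
ammonium chloride: V = C2·V2/C1 = 77.8 mM × 293 mL ÷ 2000 mM = 11.398 mL
L-methionine: 0.059% w/v = 0.59 g/L → 0.59 × 0.293 L = 0.17287 g = 172.870 mg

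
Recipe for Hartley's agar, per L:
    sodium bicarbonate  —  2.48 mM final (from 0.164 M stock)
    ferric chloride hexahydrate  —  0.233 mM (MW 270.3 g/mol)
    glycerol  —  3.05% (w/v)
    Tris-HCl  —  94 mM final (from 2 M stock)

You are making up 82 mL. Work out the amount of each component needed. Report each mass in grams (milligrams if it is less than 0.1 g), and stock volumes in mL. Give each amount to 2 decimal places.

Working volume: 82 mL = 0.082 L.
sodium bicarbonate: V = C2·V2/C1 = 2.48 mM × 82 mL ÷ 164 mM = 1.24 mL
ferric chloride hexahydrate: 0.233 mmol/L × 270.3 mg/mmol × 0.082 L = 5.16 mg
glycerol: 3.05 g per 100 mL × 82 mL ÷ 100 = 2.50 g
Tris-HCl: V = C2·V2/C1 = 94 mM × 82 mL ÷ 2000 mM = 3.85 mL

sodium bicarbonate 1.24 mL; ferric chloride hexahydrate 5.16 mg; glycerol 2.50 g; Tris-HCl 3.85 mL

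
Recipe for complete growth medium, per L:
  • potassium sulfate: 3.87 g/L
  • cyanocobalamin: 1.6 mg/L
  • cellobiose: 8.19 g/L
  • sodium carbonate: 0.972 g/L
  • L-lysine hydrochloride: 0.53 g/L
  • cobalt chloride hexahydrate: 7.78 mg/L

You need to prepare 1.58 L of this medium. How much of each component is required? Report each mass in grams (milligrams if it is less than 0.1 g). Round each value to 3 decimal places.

Scale factor relative to 1 L: 1.58.
potassium sulfate: 3.87 g/L × 1.58 L = 6.115 g
cyanocobalamin: 1.6 mg/L × 1.58 L = 2.528 mg
cellobiose: 8.19 g/L × 1.58 L = 12.940 g
sodium carbonate: 0.972 g/L × 1.58 L = 1.536 g
L-lysine hydrochloride: 0.53 g/L × 1.58 L = 0.837 g
cobalt chloride hexahydrate: 7.78 mg/L × 1.58 L = 12.292 mg

potassium sulfate 6.115 g; cyanocobalamin 2.528 mg; cellobiose 12.940 g; sodium carbonate 1.536 g; L-lysine hydrochloride 0.837 g; cobalt chloride hexahydrate 12.292 mg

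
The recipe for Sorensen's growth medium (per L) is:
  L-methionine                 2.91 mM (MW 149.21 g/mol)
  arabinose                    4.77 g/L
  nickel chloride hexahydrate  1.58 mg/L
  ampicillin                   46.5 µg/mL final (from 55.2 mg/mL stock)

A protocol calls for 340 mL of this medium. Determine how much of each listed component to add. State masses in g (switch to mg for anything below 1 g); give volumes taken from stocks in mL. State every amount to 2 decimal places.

L-methionine 147.63 mg; arabinose 1.62 g; nickel chloride hexahydrate 0.54 mg; ampicillin 0.29 mL

Working volume: 340 mL = 0.34 L.
L-methionine: 2.91 mmol/L × 149.21 mg/mmol × 0.34 L = 147.63 mg
arabinose: 4.77 g/L × 0.34 L = 1.62 g
nickel chloride hexahydrate: 1.58 mg/L × 0.34 L = 0.54 mg
ampicillin: C1V1 = C2V2 → 46.5 µg/mL × 340 mL ÷ 55200 µg/mL = 0.29 mL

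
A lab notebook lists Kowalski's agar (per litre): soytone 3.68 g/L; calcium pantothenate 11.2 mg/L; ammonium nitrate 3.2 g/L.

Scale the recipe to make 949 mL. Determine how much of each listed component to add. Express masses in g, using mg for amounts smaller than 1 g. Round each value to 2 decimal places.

Working volume: 949 mL = 0.949 L.
soytone: 3.68 g/L × 0.949 L = 3.49 g
calcium pantothenate: 11.2 mg/L × 0.949 L = 10.63 mg
ammonium nitrate: 3.2 g/L × 0.949 L = 3.04 g

soytone 3.49 g; calcium pantothenate 10.63 mg; ammonium nitrate 3.04 g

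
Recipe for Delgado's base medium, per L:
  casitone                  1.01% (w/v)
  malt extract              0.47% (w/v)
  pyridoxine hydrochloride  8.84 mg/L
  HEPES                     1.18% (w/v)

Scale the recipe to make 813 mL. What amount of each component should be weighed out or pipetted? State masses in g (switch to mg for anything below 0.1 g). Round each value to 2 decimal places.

Target volume = 813 mL = 0.813 L.
casitone: 1.01 g per 100 mL × 813 mL ÷ 100 = 8.21 g
malt extract: 0.47% w/v = 4.7 g/L → 4.7 × 0.813 L = 3.82 g
pyridoxine hydrochloride: 8.84 mg/L × 0.813 L = 7.19 mg
HEPES: 1.18% w/v = 11.8 g/L → 11.8 × 0.813 L = 9.59 g

casitone 8.21 g; malt extract 3.82 g; pyridoxine hydrochloride 7.19 mg; HEPES 9.59 g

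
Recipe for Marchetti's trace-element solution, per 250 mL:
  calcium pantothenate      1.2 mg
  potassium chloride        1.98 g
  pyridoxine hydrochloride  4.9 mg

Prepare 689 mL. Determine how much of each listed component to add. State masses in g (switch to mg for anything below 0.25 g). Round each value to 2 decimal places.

Scale factor = 689 mL / 250 mL = 2.756.
calcium pantothenate: 1.2 mg × (689 mL / 250 mL) = 3.31 mg
potassium chloride: 1.98 g × (689 mL / 250 mL) = 5.46 g
pyridoxine hydrochloride: 4.9 mg × (689 mL / 250 mL) = 13.50 mg

calcium pantothenate 3.31 mg; potassium chloride 5.46 g; pyridoxine hydrochloride 13.50 mg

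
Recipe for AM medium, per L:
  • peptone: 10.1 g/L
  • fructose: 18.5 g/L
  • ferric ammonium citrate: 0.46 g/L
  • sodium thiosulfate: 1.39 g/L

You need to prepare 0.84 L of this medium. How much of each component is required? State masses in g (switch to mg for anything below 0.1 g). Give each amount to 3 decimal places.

Scale factor relative to 1 L: 0.84.
peptone: 10.1 g/L × 0.84 L = 8.484 g
fructose: 18.5 g/L × 0.84 L = 15.540 g
ferric ammonium citrate: 0.46 g/L × 0.84 L = 0.386 g
sodium thiosulfate: 1.39 g/L × 0.84 L = 1.168 g

peptone 8.484 g; fructose 15.540 g; ferric ammonium citrate 0.386 g; sodium thiosulfate 1.168 g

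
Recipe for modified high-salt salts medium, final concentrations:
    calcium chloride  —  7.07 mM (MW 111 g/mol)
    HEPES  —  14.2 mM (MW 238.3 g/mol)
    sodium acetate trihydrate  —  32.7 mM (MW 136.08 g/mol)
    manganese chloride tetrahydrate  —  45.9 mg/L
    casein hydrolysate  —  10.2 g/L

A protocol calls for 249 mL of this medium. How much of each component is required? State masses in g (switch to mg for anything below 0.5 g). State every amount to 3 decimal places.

calcium chloride 195.408 mg; HEPES 0.843 g; sodium acetate trihydrate 1.108 g; manganese chloride tetrahydrate 11.429 mg; casein hydrolysate 2.540 g

Scale factor relative to 1 L: 0.249.
calcium chloride: 7.07 mmol/L × 111 mg/mmol × 0.249 L = 195.408 mg
HEPES: 14.2 mmol/L × 238.3 g/mol × 0.249 L ÷ 1000 = 0.843 g
sodium acetate trihydrate: 32.7 mmol/L × 136.08 g/mol × 0.249 L ÷ 1000 = 1.108 g
manganese chloride tetrahydrate: 45.9 mg/L × 0.249 L = 11.429 mg
casein hydrolysate: 10.2 g/L × 0.249 L = 2.540 g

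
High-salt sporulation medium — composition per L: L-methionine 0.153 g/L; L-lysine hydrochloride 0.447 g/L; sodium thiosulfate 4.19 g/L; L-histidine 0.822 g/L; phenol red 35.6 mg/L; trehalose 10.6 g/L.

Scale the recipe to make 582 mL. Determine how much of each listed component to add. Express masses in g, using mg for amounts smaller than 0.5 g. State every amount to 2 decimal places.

L-methionine 89.05 mg; L-lysine hydrochloride 260.15 mg; sodium thiosulfate 2.44 g; L-histidine 478.40 mg; phenol red 20.72 mg; trehalose 6.17 g

Scale factor relative to 1 L: 0.582.
L-methionine: 0.153 g/L × 0.582 L = 0.089046 g = 89.05 mg
L-lysine hydrochloride: 0.447 g/L × 0.582 L = 0.260154 g = 260.15 mg
sodium thiosulfate: 4.19 g/L × 0.582 L = 2.44 g
L-histidine: 0.822 g/L × 0.582 L = 0.478404 g = 478.40 mg
phenol red: 35.6 mg/L × 0.582 L = 20.72 mg
trehalose: 10.6 g/L × 0.582 L = 6.17 g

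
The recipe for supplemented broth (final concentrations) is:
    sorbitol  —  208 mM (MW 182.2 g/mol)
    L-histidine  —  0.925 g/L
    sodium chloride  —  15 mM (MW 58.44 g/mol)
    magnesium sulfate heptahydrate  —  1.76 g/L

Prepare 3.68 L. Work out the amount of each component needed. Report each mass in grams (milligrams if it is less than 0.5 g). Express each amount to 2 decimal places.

sorbitol 139.46 g; L-histidine 3.40 g; sodium chloride 3.23 g; magnesium sulfate heptahydrate 6.48 g

Working volume: 3.68 L.
sorbitol: 208 mmol/L × 182.2 g/mol × 3.68 L ÷ 1000 = 139.46 g
L-histidine: 0.925 g/L × 3.68 L = 3.40 g
sodium chloride: 15 mmol/L × 58.44 g/mol × 3.68 L ÷ 1000 = 3.23 g
magnesium sulfate heptahydrate: 1.76 g/L × 3.68 L = 6.48 g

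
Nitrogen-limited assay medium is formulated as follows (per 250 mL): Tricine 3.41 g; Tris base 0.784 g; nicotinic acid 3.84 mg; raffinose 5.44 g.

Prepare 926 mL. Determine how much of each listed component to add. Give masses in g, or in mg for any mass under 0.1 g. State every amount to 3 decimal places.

Ratio of target to recipe volume: 926 / 250 = 3.704.
Tricine: 3.41 g × (926 mL / 250 mL) = 12.631 g
Tris base: 0.784 g × (926 mL / 250 mL) = 2.904 g
nicotinic acid: 3.84 mg × (926 mL / 250 mL) = 14.223 mg
raffinose: 5.44 g × (926 mL / 250 mL) = 20.150 g

Tricine 12.631 g; Tris base 2.904 g; nicotinic acid 14.223 mg; raffinose 20.150 g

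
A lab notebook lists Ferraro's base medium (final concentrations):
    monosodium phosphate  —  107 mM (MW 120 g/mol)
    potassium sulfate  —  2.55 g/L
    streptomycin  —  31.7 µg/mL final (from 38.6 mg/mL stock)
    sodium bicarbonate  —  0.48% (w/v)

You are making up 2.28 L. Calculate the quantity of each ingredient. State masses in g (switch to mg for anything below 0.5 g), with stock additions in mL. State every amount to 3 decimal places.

Working volume: 2.28 L.
monosodium phosphate: 107 mmol/L × 120 g/mol × 2.28 L ÷ 1000 = 29.275 g
potassium sulfate: 2.55 g/L × 2.28 L = 5.814 g
streptomycin: V = C2·V2/C1 = 31.7 µg/mL × 2280 mL ÷ 38600 µg/mL = 1.872 mL
sodium bicarbonate: 0.48% w/v = 4.8 g/L → 4.8 × 2.28 L = 10.944 g

monosodium phosphate 29.275 g; potassium sulfate 5.814 g; streptomycin 1.872 mL; sodium bicarbonate 10.944 g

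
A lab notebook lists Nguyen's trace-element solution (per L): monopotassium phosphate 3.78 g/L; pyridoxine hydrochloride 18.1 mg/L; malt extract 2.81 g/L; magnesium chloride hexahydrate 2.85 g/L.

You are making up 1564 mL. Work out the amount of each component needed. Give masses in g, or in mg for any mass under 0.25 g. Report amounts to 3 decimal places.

Scale factor relative to 1 L: 1.564.
monopotassium phosphate: 3.78 g/L × 1.564 L = 5.912 g
pyridoxine hydrochloride: 18.1 mg/L × 1.564 L = 28.308 mg
malt extract: 2.81 g/L × 1.564 L = 4.395 g
magnesium chloride hexahydrate: 2.85 g/L × 1.564 L = 4.457 g

monopotassium phosphate 5.912 g; pyridoxine hydrochloride 28.308 mg; malt extract 4.395 g; magnesium chloride hexahydrate 4.457 g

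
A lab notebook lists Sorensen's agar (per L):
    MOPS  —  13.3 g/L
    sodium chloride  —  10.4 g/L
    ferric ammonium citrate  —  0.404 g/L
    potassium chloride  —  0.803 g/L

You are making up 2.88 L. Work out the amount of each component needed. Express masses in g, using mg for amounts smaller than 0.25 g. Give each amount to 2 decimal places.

Scale factor relative to 1 L: 2.88.
MOPS: 13.3 g/L × 2.88 L = 38.30 g
sodium chloride: 10.4 g/L × 2.88 L = 29.95 g
ferric ammonium citrate: 0.404 g/L × 2.88 L = 1.16 g
potassium chloride: 0.803 g/L × 2.88 L = 2.31 g

MOPS 38.30 g; sodium chloride 29.95 g; ferric ammonium citrate 1.16 g; potassium chloride 2.31 g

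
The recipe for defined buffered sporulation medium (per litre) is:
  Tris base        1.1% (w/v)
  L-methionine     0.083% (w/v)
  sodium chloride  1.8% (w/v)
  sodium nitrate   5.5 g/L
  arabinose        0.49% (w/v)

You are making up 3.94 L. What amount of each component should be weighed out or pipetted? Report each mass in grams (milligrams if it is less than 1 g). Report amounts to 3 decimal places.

Tris base 43.340 g; L-methionine 3.270 g; sodium chloride 70.920 g; sodium nitrate 21.670 g; arabinose 19.306 g

Scale factor relative to 1 L: 3.94.
Tris base: 1.1% w/v = 11 g/L → 11 × 3.94 L = 43.340 g
L-methionine: 0.083 g per 100 mL × 3940 mL ÷ 100 = 3.270 g
sodium chloride: 1.8% w/v = 18 g/L → 18 × 3.94 L = 70.920 g
sodium nitrate: 5.5 g/L × 3.94 L = 21.670 g
arabinose: 0.49% w/v = 4.9 g/L → 4.9 × 3.94 L = 19.306 g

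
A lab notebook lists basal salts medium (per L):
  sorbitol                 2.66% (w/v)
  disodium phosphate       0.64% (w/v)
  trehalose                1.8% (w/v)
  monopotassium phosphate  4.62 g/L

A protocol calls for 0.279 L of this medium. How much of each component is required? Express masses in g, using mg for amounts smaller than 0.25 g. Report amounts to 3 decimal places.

sorbitol 7.421 g; disodium phosphate 1.786 g; trehalose 5.022 g; monopotassium phosphate 1.289 g

Working volume: 0.279 L.
sorbitol: 2.66% w/v = 26.6 g/L → 26.6 × 0.279 L = 7.421 g
disodium phosphate: 0.64% w/v = 6.4 g/L → 6.4 × 0.279 L = 1.786 g
trehalose: 1.8% w/v = 18 g/L → 18 × 0.279 L = 5.022 g
monopotassium phosphate: 4.62 g/L × 0.279 L = 1.289 g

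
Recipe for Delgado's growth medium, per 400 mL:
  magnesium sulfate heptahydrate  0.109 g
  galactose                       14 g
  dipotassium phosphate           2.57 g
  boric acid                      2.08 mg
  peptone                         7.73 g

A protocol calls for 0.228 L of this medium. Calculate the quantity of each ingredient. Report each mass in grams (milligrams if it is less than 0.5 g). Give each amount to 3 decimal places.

Scale factor = 228 mL / 400 mL = 0.57.
magnesium sulfate heptahydrate: 0.109 g × (228 mL / 400 mL) = 0.06213 g = 62.130 mg
galactose: 14 g × (228 mL / 400 mL) = 7.980 g
dipotassium phosphate: 2.57 g × (228 mL / 400 mL) = 1.465 g
boric acid: 2.08 mg × (228 mL / 400 mL) = 1.186 mg
peptone: 7.73 g × (228 mL / 400 mL) = 4.406 g

magnesium sulfate heptahydrate 62.130 mg; galactose 7.980 g; dipotassium phosphate 1.465 g; boric acid 1.186 mg; peptone 4.406 g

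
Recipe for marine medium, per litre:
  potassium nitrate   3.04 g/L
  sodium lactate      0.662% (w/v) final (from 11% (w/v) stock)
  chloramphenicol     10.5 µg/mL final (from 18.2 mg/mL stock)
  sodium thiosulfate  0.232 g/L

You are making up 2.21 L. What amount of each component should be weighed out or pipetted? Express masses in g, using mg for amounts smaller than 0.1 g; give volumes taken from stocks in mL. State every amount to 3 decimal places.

potassium nitrate 6.718 g; sodium lactate 133.002 mL; chloramphenicol 1.275 mL; sodium thiosulfate 0.513 g

Working volume: 2.21 L.
potassium nitrate: 3.04 g/L × 2.21 L = 6.718 g
sodium lactate: V = C2·V2/C1 = 0.662% ÷ 11% × 2210 mL = 133.002 mL
chloramphenicol: C1V1 = C2V2 → 10.5 µg/mL × 2210 mL ÷ 18200 µg/mL = 1.275 mL
sodium thiosulfate: 0.232 g/L × 2.21 L = 0.513 g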